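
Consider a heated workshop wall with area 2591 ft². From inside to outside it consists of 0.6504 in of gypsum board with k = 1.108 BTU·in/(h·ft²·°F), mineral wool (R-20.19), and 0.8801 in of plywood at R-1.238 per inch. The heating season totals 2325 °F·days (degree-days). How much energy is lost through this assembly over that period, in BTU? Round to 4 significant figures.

6612000 BTU

0.6504/1.108 = 0.587
0.8801 × 1.238 = 1.0896
R_total = 0.587 + 20.19 + 1.0896 = 21.867 ft²·°F·h/BTU
E = A × HDD × 24 / R = 2591 × 2325 × 24 / 21.867 = 6611800 BTU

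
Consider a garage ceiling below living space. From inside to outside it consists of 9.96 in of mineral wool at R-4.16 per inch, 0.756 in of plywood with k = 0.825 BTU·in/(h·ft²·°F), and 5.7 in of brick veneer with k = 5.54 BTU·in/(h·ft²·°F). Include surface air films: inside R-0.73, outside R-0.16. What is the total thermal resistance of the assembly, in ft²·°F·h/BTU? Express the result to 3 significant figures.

44.3 ft²·°F·h/BTU

9.96 × 4.16 = 41.43
0.756/0.825 = 0.9164
5.7/5.54 = 1.029
R_total = 0.73 + 41.43 + 0.9164 + 1.029 + 0.16 = 44.27 ft²·°F·h/BTU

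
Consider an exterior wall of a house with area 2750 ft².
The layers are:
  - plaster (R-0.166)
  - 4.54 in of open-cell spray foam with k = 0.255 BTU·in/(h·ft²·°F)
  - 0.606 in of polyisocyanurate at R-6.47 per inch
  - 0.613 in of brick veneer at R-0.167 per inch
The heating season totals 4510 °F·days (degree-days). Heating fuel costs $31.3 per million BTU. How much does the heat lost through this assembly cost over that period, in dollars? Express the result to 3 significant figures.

424 dollars

4.54/0.255 = 17.8
0.606 × 6.47 = 3.921
0.613 × 0.167 = 0.1024
R_total = 0.166 + 17.8 + 3.921 + 0.1024 = 21.99 ft²·°F·h/BTU
E = A × HDD × 24 / R = 2750 × 4510 × 24 / 21.99 = 13530000 BTU
Cost = 13530000/10⁶ × 31.3 = $423.6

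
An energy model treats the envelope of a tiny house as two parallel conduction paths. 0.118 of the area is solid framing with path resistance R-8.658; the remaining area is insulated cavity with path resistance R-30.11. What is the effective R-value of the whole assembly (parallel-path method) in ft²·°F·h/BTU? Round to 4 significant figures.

U_eff = 0.882/30.11 + 0.118/8.658 = 0.029293 + 0.013629 = 0.042922
R_eff = 1/U_eff = 23.298 ft²·°F·h/BTU

23.30 ft²·°F·h/BTU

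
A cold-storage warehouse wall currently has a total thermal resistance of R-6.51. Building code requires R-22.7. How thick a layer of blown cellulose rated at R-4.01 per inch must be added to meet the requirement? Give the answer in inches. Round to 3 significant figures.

4.04 in

ΔR = 22.7 − 6.51 = 16.19 ft²·°F·h/BTU
L = ΔR / (R/in) = 16.19/4.01 = 4.037 in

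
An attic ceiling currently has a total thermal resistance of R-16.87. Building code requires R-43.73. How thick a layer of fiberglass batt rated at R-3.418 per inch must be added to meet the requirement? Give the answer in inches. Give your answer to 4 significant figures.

ΔR = 43.73 − 16.87 = 26.86 ft²·°F·h/BTU
L = ΔR / (R/in) = 26.86/3.418 = 7.8584 in

7.858 in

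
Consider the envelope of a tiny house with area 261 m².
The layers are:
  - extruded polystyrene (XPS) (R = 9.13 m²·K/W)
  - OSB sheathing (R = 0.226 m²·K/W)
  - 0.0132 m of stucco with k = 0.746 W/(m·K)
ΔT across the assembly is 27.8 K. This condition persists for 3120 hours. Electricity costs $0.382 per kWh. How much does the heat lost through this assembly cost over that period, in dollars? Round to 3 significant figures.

923 dollars

0.0132/0.746 = 0.01769
R_total = 9.13 + 0.226 + 0.01769 = 9.374 m²·K/W
Q = 261 × 27.8 / 9.374 = 774.1 W
E = 774.1 W × 3120 h / 1000 = 2415 kWh
Cost = 2415 × 0.382 = $922.6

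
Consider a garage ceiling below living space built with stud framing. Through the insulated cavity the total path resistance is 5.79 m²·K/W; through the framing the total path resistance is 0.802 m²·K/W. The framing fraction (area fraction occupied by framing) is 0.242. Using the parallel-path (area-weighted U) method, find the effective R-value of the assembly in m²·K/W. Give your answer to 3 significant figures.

U_eff = 0.758/5.79 + 0.242/0.802 = 0.1309 + 0.3017 = 0.4327
R_eff = 1/U_eff = 2.311 m²·K/W

2.31 m²·K/W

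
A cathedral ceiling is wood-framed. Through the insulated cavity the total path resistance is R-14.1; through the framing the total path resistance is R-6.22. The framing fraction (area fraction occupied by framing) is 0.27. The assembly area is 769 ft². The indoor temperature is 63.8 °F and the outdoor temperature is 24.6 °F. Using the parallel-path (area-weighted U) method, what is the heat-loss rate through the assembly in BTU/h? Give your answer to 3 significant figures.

2870 BTU/h

U_eff = 0.73/14.1 + 0.27/6.22 = 0.05177 + 0.04341 = 0.09518
R_eff = 1/U_eff = 10.51 ft²·°F·h/BTU
Q = 769 × (63.8 − 24.6) / 10.51 = 2869 BTU/h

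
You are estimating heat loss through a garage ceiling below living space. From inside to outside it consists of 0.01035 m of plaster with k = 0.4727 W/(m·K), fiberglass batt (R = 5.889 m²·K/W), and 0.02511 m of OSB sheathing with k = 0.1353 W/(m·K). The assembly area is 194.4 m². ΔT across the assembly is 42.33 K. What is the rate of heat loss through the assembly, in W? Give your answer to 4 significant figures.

1350 W

0.01035/0.4727 = 0.021895
0.02511/0.1353 = 0.18559
R_total = 0.021895 + 5.889 + 0.18559 = 6.0965 m²·K/W
Q = A·ΔT/R = 194.4 × 42.33 / 6.0965 = 1349.8 W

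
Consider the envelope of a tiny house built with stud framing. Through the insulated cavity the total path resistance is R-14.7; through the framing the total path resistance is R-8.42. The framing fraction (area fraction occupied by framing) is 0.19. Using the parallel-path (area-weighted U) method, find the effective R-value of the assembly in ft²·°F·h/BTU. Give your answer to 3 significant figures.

U_eff = 0.81/14.7 + 0.19/8.42 = 0.0551 + 0.02257 = 0.07767
R_eff = 1/U_eff = 12.88 ft²·°F·h/BTU

12.9 ft²·°F·h/BTU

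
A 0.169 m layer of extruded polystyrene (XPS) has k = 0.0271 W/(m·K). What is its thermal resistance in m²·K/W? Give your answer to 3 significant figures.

R = L/k = 0.169/0.0271 = 6.236 m²·K/W

6.24 m²·K/W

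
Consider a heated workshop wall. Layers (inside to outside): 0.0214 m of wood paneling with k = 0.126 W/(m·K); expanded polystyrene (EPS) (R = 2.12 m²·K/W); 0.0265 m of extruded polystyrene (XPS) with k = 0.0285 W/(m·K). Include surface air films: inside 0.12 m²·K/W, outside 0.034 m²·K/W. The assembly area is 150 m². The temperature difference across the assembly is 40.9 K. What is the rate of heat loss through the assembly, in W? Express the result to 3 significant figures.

0.0214/0.126 = 0.1698
0.0265/0.0285 = 0.9298
R_total = 0.12 + 0.1698 + 2.12 + 0.9298 + 0.034 = 3.374 m²·K/W
Q = A·ΔT/R = 150 × 40.9 / 3.374 = 1818 W

1820 W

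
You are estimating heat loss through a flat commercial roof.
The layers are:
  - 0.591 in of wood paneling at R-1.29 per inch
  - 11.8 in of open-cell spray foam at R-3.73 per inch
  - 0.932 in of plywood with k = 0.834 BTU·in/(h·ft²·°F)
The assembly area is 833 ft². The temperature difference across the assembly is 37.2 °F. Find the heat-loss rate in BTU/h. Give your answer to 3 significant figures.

0.591 × 1.29 = 0.7624
11.8 × 3.73 = 44.01
0.932/0.834 = 1.118
R_total = 0.7624 + 44.01 + 1.118 = 45.89 ft²·°F·h/BTU
Q = A·ΔT/R = 833 × 37.2 / 45.89 = 675.2 BTU/h

675 BTU/h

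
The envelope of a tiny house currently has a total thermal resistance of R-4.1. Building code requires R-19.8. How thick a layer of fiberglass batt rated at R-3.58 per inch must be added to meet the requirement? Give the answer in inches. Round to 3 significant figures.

ΔR = 19.8 − 4.1 = 15.7 ft²·°F·h/BTU
L = ΔR / (R/in) = 15.7/3.58 = 4.385 in

4.39 in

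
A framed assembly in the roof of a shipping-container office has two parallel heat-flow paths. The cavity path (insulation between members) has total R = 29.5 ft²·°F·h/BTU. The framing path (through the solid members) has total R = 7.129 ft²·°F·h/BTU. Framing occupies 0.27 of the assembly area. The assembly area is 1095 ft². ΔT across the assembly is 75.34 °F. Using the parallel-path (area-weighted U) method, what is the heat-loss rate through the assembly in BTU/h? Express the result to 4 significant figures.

5166 BTU/h

U_eff = 0.73/29.5 + 0.27/7.129 = 0.024746 + 0.037873 = 0.062619
R_eff = 1/U_eff = 15.97 ft²·°F·h/BTU
Q = 1095 × 75.34 / 15.97 = 5165.9 BTU/h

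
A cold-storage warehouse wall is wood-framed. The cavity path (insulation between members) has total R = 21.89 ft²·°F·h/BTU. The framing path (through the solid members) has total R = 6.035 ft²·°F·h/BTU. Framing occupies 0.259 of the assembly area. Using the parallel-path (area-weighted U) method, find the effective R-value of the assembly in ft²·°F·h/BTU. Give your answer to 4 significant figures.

U_eff = 0.741/21.89 + 0.259/6.035 = 0.033851 + 0.042916 = 0.076767
R_eff = 1/U_eff = 13.026 ft²·°F·h/BTU

13.03 ft²·°F·h/BTU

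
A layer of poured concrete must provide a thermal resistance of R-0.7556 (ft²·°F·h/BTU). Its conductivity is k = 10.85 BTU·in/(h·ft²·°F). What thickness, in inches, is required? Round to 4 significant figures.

L = R × k = 0.7556 × 10.85 = 8.1983 in

8.198 in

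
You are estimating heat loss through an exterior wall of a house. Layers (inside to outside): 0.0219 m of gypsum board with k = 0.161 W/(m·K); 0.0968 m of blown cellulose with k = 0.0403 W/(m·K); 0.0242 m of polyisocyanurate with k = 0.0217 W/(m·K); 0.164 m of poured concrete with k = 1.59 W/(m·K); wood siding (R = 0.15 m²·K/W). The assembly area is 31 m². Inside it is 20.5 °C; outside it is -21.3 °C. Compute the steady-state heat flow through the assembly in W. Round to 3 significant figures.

0.0219/0.161 = 0.136
0.0968/0.0403 = 2.402
0.0242/0.0217 = 1.115
0.164/1.59 = 0.1031
R_total = 0.136 + 2.402 + 1.115 + 0.1031 + 0.15 = 3.906 m²·K/W
Q = A·ΔT/R = 31 × (20.5 − (-21.3)) / 3.906 = 331.7 W

332 W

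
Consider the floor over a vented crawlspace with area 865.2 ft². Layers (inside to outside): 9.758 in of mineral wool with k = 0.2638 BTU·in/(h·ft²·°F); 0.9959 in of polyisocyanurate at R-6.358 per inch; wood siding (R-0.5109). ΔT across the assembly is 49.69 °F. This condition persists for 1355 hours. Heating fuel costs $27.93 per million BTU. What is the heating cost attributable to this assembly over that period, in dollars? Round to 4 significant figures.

9.758/0.2638 = 36.99
0.9959 × 6.358 = 6.3319
R_total = 36.99 + 6.3319 + 0.5109 = 43.833 ft²·°F·h/BTU
Q = 865.2 × 49.69 / 43.833 = 980.81 BTU/h
E = 980.81 × 1355 = 1329000 BTU
Cost = 1329000/10⁶ × 27.93 = $37.119

37.12 dollars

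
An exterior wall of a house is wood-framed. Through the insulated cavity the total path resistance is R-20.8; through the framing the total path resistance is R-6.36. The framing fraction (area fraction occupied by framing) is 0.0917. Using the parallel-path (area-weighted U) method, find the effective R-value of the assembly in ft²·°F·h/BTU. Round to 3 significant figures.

U_eff = 0.9083/20.8 + 0.0917/6.36 = 0.04367 + 0.01442 = 0.05809
R_eff = 1/U_eff = 17.22 ft²·°F·h/BTU

17.2 ft²·°F·h/BTU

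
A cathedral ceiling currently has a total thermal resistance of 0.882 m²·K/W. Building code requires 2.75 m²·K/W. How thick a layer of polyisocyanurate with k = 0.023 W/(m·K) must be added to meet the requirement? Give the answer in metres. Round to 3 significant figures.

0.0430 m

ΔR = 2.75 − 0.882 = 1.868 m²·K/W
L = ΔR × k = 1.868 × 0.023 = 0.04296 m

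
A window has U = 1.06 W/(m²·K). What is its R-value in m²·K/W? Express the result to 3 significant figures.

R = 1/U = 1/1.06 = 0.9434

0.943 m²·K/W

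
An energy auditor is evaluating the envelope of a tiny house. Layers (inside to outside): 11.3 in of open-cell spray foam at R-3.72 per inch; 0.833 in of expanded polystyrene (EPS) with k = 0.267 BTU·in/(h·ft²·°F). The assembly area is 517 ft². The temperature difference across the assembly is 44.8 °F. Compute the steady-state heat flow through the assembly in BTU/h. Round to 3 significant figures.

513 BTU/h

11.3 × 3.72 = 42.04
0.833/0.267 = 3.12
R_total = 42.04 + 3.12 = 45.16 ft²·°F·h/BTU
Q = A·ΔT/R = 517 × 44.8 / 45.16 = 512.9 BTU/h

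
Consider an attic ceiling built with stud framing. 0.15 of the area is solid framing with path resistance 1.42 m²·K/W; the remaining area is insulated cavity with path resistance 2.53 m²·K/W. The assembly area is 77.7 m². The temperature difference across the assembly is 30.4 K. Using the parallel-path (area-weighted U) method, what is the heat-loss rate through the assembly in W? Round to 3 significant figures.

U_eff = 0.85/2.53 + 0.15/1.42 = 0.336 + 0.1056 = 0.4416
R_eff = 1/U_eff = 2.264 m²·K/W
Q = 77.7 × 30.4 / 2.264 = 1043 W

1040 W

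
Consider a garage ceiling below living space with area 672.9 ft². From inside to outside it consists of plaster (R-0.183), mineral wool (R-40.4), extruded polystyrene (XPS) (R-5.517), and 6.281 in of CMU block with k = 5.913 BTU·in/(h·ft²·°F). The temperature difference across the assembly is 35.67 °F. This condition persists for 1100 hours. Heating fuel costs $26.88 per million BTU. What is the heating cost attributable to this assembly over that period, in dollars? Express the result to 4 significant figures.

15.05 dollars

6.281/5.913 = 1.0622
R_total = 0.183 + 40.4 + 5.517 + 1.0622 = 47.162 ft²·°F·h/BTU
Q = 672.9 × 35.67 / 47.162 = 508.93 BTU/h
E = 508.93 × 1100 = 559820 BTU
Cost = 559820/10⁶ × 26.88 = $15.048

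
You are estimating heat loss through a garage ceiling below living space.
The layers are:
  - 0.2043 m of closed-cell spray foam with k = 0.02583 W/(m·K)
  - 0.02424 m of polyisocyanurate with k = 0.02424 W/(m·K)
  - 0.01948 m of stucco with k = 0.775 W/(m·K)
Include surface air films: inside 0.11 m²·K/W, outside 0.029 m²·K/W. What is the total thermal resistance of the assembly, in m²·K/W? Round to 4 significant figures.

9.074 m²·K/W

0.2043/0.02583 = 7.9094
0.02424/0.02424 = 1
0.01948/0.775 = 0.025135
R_total = 0.11 + 7.9094 + 1 + 0.025135 + 0.029 = 9.0735 m²·K/W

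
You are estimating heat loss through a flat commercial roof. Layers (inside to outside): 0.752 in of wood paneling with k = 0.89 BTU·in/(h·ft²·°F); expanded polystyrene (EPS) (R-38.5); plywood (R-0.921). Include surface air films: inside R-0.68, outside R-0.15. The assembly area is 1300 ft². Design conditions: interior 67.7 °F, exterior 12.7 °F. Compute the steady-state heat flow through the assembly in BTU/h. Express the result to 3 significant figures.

1740 BTU/h

0.752/0.89 = 0.8449
R_total = 0.68 + 0.8449 + 38.5 + 0.921 + 0.15 = 41.1 ft²·°F·h/BTU
Q = A·ΔT/R = 1300 × (67.7 − 12.7) / 41.1 = 1740 BTU/h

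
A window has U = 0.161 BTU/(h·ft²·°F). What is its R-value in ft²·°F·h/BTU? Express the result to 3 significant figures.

6.21 ft²·°F·h/BTU

R = 1/U = 1/0.161 = 6.211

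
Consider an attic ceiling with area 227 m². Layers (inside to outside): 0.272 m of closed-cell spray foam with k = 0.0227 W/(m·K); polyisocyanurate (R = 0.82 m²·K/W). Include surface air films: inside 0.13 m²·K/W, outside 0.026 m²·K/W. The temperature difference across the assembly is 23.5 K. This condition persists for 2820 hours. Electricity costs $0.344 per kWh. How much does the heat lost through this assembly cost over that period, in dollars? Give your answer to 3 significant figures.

399 dollars

0.272/0.0227 = 11.98
R_total = 0.13 + 11.98 + 0.82 + 0.026 = 12.96 m²·K/W
Q = 227 × 23.5 / 12.96 = 411.7 W
E = 411.7 W × 2820 h / 1000 = 1161 kWh
Cost = 1161 × 0.344 = $399.3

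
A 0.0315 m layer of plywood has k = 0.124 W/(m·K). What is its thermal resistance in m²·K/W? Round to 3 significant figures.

0.254 m²·K/W

R = L/k = 0.0315/0.124 = 0.254 m²·K/W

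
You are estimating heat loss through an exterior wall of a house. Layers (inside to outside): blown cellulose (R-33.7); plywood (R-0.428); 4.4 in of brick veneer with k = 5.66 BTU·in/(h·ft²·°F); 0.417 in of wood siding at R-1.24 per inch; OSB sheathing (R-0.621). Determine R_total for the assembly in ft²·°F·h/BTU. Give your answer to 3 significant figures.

4.4/5.66 = 0.7774
0.417 × 1.24 = 0.5171
R_total = 33.7 + 0.428 + 0.7774 + 0.5171 + 0.621 = 36.04 ft²·°F·h/BTU

36.0 ft²·°F·h/BTU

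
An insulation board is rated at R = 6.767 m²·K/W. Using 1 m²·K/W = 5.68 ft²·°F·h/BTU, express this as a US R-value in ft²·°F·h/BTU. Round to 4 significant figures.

R_US = 6.767 × 5.68 = 38.437

38.44 ft²·°F·h/BTU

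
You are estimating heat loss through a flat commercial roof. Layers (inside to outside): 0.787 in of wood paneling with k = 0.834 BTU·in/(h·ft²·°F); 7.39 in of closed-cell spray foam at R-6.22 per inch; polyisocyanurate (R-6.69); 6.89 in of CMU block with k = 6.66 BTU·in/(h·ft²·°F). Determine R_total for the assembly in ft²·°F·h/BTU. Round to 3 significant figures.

54.6 ft²·°F·h/BTU

0.787/0.834 = 0.9436
7.39 × 6.22 = 45.97
6.89/6.66 = 1.035
R_total = 0.9436 + 45.97 + 6.69 + 1.035 = 54.63 ft²·°F·h/BTU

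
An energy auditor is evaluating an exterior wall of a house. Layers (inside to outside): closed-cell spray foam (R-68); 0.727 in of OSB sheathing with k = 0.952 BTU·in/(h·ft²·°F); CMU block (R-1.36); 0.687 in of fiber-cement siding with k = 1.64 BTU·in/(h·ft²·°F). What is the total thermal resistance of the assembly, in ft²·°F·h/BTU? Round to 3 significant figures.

70.5 ft²·°F·h/BTU

0.727/0.952 = 0.7637
0.687/1.64 = 0.4189
R_total = 68 + 0.7637 + 1.36 + 0.4189 = 70.54 ft²·°F·h/BTU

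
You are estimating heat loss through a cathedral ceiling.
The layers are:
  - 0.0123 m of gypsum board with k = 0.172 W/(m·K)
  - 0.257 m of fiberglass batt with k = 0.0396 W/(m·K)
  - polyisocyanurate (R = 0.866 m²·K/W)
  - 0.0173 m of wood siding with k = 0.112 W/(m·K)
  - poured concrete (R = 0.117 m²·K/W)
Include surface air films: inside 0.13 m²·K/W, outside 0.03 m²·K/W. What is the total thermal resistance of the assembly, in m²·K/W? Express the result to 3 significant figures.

7.86 m²·K/W

0.0123/0.172 = 0.07151
0.257/0.0396 = 6.49
0.0173/0.112 = 0.1545
R_total = 0.13 + 0.07151 + 6.49 + 0.866 + 0.1545 + 0.117 + 0.03 = 7.859 m²·K/W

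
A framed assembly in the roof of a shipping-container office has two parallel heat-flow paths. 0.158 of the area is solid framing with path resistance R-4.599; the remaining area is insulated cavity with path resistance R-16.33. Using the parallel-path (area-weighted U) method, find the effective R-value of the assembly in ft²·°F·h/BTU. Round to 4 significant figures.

U_eff = 0.842/16.33 + 0.158/4.599 = 0.051562 + 0.034355 = 0.085917
R_eff = 1/U_eff = 11.639 ft²·°F·h/BTU

11.64 ft²·°F·h/BTU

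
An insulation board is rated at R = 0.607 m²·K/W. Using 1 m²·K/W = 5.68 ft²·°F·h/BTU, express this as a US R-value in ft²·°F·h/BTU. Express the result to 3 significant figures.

R_US = 0.607 × 5.68 = 3.448

3.45 ft²·°F·h/BTU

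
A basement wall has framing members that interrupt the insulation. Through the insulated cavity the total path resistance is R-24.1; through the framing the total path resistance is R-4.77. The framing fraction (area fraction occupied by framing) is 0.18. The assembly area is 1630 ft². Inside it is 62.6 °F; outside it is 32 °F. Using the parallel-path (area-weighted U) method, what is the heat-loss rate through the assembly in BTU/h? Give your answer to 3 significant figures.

3580 BTU/h

U_eff = 0.82/24.1 + 0.18/4.77 = 0.03402 + 0.03774 = 0.07176
R_eff = 1/U_eff = 13.94 ft²·°F·h/BTU
Q = 1630 × (62.6 − 32) / 13.94 = 3579 BTU/h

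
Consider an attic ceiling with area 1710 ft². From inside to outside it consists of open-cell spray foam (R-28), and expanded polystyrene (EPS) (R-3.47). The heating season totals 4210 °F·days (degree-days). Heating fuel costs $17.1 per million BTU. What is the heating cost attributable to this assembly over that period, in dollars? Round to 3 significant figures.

93.9 dollars

R_total = 28 + 3.47 = 31.47 ft²·°F·h/BTU
E = A × HDD × 24 / R = 1710 × 4210 × 24 / 31.47 = 5490000 BTU
Cost = 5490000/10⁶ × 17.1 = $93.88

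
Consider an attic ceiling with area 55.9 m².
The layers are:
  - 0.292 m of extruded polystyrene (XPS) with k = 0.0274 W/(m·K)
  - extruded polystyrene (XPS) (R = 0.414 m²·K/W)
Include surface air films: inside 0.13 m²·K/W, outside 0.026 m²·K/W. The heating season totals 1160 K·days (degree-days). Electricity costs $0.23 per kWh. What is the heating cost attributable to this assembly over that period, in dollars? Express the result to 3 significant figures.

31.9 dollars

0.292/0.0274 = 10.66
R_total = 0.13 + 10.66 + 0.414 + 0.026 = 11.23 m²·K/W
E = A × HDD × 24 / R / 1000 = 55.9 × 1160 × 24 / 11.23 / 1000 = 138.6 kWh
Cost = 138.6 × 0.23 = $31.88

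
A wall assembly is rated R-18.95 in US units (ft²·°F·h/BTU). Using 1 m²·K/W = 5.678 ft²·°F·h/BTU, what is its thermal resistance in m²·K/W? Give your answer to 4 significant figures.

R_SI = 18.95/5.678 = 3.3374

3.337 m²·K/W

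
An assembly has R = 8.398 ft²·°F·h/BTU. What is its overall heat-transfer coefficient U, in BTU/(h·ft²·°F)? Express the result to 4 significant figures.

U = 1/R = 1/8.398 = 0.11908

0.1191 BTU/(h·ft²·°F)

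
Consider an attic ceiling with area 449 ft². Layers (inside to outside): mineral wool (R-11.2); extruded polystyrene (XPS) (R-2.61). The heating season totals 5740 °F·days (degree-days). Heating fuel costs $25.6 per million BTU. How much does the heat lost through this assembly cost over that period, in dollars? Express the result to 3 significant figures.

R_total = 11.2 + 2.61 = 13.81 ft²·°F·h/BTU
E = A × HDD × 24 / R = 449 × 5740 × 24 / 13.81 = 4479000 BTU
Cost = 4479000/10⁶ × 25.6 = $114.7

115 dollars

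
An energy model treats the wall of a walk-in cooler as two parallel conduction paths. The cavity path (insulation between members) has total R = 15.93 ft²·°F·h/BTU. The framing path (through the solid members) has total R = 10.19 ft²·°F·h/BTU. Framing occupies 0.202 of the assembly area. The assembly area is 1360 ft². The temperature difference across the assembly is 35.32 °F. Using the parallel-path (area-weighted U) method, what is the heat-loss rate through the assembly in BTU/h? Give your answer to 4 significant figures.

U_eff = 0.798/15.93 + 0.202/10.19 = 0.050094 + 0.019823 = 0.069918
R_eff = 1/U_eff = 14.303 ft²·°F·h/BTU
Q = 1360 × 35.32 / 14.303 = 3358.5 BTU/h

3359 BTU/h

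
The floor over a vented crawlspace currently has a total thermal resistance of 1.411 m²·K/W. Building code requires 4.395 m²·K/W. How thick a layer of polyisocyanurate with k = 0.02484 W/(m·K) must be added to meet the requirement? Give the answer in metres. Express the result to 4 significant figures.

0.07412 m

ΔR = 4.395 − 1.411 = 2.984 m²·K/W
L = ΔR × k = 2.984 × 0.02484 = 0.074123 m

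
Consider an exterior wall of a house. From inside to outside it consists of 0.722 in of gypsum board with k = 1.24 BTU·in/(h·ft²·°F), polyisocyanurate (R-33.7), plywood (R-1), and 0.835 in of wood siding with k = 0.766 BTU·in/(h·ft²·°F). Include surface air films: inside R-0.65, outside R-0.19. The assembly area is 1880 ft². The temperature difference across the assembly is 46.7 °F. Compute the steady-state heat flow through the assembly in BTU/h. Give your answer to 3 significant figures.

0.722/1.24 = 0.5823
0.835/0.766 = 1.09
R_total = 0.65 + 0.5823 + 33.7 + 1 + 1.09 + 0.19 = 37.21 ft²·°F·h/BTU
Q = A·ΔT/R = 1880 × 46.7 / 37.21 = 2359 BTU/h

2360 BTU/h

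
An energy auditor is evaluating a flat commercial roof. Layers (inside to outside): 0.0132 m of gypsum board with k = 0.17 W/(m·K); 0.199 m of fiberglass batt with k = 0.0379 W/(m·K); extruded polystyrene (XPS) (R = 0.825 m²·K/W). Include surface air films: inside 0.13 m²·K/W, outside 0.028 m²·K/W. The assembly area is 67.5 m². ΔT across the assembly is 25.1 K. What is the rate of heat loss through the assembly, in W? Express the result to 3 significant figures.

0.0132/0.17 = 0.07765
0.199/0.0379 = 5.251
R_total = 0.13 + 0.07765 + 5.251 + 0.825 + 0.028 = 6.311 m²·K/W
Q = A·ΔT/R = 67.5 × 25.1 / 6.311 = 268.4 W

268 W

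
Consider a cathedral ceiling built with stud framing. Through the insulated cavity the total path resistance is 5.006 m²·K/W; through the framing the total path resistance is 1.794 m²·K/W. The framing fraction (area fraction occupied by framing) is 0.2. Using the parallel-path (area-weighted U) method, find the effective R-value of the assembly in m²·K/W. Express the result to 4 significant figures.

U_eff = 0.8/5.006 + 0.2/1.794 = 0.15981 + 0.11148 = 0.27129
R_eff = 1/U_eff = 3.6861 m²·K/W

3.686 m²·K/W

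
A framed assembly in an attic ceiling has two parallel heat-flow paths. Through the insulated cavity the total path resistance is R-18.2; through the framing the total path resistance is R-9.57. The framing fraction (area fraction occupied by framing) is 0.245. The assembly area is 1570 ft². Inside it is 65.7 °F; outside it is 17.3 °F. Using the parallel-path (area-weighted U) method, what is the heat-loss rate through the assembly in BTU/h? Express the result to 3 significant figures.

5100 BTU/h

U_eff = 0.755/18.2 + 0.245/9.57 = 0.04148 + 0.0256 = 0.06708
R_eff = 1/U_eff = 14.91 ft²·°F·h/BTU
Q = 1570 × (65.7 − 17.3) / 14.91 = 5098 BTU/h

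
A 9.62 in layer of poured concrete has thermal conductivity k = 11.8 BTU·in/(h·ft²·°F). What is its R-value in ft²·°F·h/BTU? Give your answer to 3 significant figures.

R = L/k = 9.62/11.8 = 0.8153 ft²·°F·h/BTU

0.815 ft²·°F·h/BTU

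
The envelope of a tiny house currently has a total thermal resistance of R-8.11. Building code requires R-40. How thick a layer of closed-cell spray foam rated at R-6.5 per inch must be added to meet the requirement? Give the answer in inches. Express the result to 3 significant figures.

4.91 in

ΔR = 40 − 8.11 = 31.89 ft²·°F·h/BTU
L = ΔR / (R/in) = 31.89/6.5 = 4.906 in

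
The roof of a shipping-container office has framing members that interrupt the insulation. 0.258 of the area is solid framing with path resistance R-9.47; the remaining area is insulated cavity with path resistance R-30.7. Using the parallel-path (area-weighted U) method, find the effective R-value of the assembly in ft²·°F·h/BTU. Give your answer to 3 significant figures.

U_eff = 0.742/30.7 + 0.258/9.47 = 0.02417 + 0.02724 = 0.05141
R_eff = 1/U_eff = 19.45 ft²·°F·h/BTU

19.5 ft²·°F·h/BTU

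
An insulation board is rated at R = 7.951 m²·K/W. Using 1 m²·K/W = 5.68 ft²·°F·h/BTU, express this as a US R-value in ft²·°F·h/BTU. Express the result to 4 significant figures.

R_US = 7.951 × 5.68 = 45.162

45.16 ft²·°F·h/BTU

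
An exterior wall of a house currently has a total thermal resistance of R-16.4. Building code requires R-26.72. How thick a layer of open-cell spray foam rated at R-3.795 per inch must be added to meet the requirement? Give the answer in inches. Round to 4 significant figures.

ΔR = 26.72 − 16.4 = 10.32 ft²·°F·h/BTU
L = ΔR / (R/in) = 10.32/3.795 = 2.7194 in

2.719 in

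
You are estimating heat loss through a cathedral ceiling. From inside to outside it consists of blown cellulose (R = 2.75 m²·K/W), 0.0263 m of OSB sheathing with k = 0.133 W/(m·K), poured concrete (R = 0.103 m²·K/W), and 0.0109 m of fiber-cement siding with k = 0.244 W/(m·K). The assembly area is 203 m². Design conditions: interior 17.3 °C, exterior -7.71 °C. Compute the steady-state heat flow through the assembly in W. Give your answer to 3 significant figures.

1640 W

0.0263/0.133 = 0.1977
0.0109/0.244 = 0.04467
R_total = 2.75 + 0.1977 + 0.103 + 0.04467 = 3.095 m²·K/W
Q = A·ΔT/R = 203 × (17.3 − (-7.71)) / 3.095 = 1640 W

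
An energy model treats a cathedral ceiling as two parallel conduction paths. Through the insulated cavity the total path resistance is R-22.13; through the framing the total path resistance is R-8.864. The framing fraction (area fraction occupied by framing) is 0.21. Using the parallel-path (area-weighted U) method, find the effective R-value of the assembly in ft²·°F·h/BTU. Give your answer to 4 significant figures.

16.84 ft²·°F·h/BTU

U_eff = 0.79/22.13 + 0.21/8.864 = 0.035698 + 0.023691 = 0.059389
R_eff = 1/U_eff = 16.838 ft²·°F·h/BTU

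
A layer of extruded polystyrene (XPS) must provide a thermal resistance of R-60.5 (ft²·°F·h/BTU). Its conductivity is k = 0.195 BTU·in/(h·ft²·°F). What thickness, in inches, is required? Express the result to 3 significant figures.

11.8 in

L = R × k = 60.5 × 0.195 = 11.8 in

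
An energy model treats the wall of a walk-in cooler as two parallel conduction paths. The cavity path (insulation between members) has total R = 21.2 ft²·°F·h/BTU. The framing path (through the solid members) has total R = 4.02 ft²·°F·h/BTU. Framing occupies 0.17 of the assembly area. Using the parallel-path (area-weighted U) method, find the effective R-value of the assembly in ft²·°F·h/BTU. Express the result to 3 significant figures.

12.3 ft²·°F·h/BTU

U_eff = 0.83/21.2 + 0.17/4.02 = 0.03915 + 0.04229 = 0.08144
R_eff = 1/U_eff = 12.28 ft²·°F·h/BTU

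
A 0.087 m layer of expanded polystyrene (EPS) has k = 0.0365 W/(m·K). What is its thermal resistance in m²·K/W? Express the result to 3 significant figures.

R = L/k = 0.087/0.0365 = 2.384 m²·K/W

2.38 m²·K/W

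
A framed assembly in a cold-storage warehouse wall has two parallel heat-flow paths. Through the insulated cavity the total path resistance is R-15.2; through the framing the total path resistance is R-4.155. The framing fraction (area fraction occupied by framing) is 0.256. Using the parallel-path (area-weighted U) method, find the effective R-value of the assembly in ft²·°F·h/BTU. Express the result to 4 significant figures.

9.045 ft²·°F·h/BTU

U_eff = 0.744/15.2 + 0.256/4.155 = 0.048947 + 0.061613 = 0.11056
R_eff = 1/U_eff = 9.0449 ft²·°F·h/BTU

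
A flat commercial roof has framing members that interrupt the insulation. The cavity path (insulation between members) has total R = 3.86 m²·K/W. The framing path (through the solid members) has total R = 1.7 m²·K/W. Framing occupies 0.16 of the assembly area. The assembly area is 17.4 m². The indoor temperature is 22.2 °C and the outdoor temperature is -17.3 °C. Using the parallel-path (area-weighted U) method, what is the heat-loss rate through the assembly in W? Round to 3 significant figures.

214 W

U_eff = 0.84/3.86 + 0.16/1.7 = 0.2176 + 0.09412 = 0.3117
R_eff = 1/U_eff = 3.208 m²·K/W
Q = 17.4 × (22.2 − (-17.3)) / 3.208 = 214.3 W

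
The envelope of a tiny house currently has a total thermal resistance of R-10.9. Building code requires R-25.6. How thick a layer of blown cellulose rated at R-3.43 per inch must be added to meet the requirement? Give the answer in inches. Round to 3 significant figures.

ΔR = 25.6 − 10.9 = 14.7 ft²·°F·h/BTU
L = ΔR / (R/in) = 14.7/3.43 = 4.286 in

4.29 in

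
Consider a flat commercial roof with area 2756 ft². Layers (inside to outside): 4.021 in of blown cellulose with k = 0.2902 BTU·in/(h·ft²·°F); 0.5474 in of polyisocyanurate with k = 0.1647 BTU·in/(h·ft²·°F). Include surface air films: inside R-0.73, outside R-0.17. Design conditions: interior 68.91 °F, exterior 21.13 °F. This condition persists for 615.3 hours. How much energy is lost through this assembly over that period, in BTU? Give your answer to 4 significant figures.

4482000 BTU

4.021/0.2902 = 13.856
0.5474/0.1647 = 3.3236
R_total = 0.73 + 13.856 + 3.3236 + 0.17 = 18.08 ft²·°F·h/BTU
Q = 2756 × (68.91 − 21.13) / 18.08 = 7283.4 BTU/h
E = 7283.4 × 615.3 = 4481500 BTU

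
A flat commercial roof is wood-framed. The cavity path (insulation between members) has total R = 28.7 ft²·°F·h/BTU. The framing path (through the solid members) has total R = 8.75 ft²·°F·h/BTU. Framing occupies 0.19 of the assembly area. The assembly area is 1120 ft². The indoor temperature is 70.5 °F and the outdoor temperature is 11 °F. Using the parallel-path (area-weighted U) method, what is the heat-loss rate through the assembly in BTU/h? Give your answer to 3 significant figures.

U_eff = 0.81/28.7 + 0.19/8.75 = 0.02822 + 0.02171 = 0.04994
R_eff = 1/U_eff = 20.03 ft²·°F·h/BTU
Q = 1120 × (70.5 − 11) / 20.03 = 3328 BTU/h

3330 BTU/h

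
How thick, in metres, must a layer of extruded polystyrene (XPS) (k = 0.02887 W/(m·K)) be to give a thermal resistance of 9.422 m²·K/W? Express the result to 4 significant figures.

L = R·k = 9.422 × 0.02887 = 0.27201 m

0.2720 m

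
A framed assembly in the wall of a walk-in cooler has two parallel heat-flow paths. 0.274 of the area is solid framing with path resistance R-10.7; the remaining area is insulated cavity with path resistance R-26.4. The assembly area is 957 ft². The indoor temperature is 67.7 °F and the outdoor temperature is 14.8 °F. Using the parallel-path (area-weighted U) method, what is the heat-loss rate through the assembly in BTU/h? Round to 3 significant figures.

U_eff = 0.726/26.4 + 0.274/10.7 = 0.0275 + 0.02561 = 0.05311
R_eff = 1/U_eff = 18.83 ft²·°F·h/BTU
Q = 957 × (67.7 − 14.8) / 18.83 = 2689 BTU/h

2690 BTU/h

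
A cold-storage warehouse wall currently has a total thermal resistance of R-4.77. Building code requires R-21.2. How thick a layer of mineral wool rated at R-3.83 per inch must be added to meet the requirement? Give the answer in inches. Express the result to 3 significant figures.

ΔR = 21.2 − 4.77 = 16.43 ft²·°F·h/BTU
L = ΔR / (R/in) = 16.43/3.83 = 4.29 in

4.29 in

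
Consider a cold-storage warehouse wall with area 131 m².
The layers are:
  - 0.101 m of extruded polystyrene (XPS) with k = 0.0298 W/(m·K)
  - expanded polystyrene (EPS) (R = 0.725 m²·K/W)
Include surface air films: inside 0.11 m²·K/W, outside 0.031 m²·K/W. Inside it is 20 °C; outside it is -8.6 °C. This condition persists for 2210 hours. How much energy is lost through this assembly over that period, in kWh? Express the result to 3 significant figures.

0.101/0.0298 = 3.389
R_total = 0.11 + 3.389 + 0.725 + 0.031 = 4.255 m²·K/W
Q = 131 × (20 − (-8.6)) / 4.255 = 880.5 W
E = 880.5 W × 2210 h / 1000 = 1946 kWh

1950 kWh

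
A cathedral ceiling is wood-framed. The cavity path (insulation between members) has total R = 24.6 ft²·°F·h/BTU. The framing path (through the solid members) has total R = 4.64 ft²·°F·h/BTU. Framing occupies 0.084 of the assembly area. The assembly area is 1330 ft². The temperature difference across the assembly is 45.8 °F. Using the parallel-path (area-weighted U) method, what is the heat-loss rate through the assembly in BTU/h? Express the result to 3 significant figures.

3370 BTU/h

U_eff = 0.916/24.6 + 0.084/4.64 = 0.03724 + 0.0181 = 0.05534
R_eff = 1/U_eff = 18.07 ft²·°F·h/BTU
Q = 1330 × 45.8 / 18.07 = 3371 BTU/h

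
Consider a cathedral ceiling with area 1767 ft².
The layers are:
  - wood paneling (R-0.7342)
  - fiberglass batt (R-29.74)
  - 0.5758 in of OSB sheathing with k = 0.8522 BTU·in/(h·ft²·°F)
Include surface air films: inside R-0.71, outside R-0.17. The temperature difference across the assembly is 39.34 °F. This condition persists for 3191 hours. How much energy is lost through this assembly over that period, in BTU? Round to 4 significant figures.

6925000 BTU

0.5758/0.8522 = 0.67566
R_total = 0.71 + 0.7342 + 29.74 + 0.67566 + 0.17 = 32.03 ft²·°F·h/BTU
Q = 1767 × 39.34 / 32.03 = 2170.3 BTU/h
E = 2170.3 × 3191 = 6925400 BTU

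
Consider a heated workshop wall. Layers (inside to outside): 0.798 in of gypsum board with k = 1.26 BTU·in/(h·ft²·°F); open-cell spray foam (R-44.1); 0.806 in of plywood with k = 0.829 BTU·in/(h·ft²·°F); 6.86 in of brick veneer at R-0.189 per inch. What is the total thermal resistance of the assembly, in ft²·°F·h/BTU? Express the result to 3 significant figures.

47.0 ft²·°F·h/BTU

0.798/1.26 = 0.6333
0.806/0.829 = 0.9723
6.86 × 0.189 = 1.297
R_total = 0.6333 + 44.1 + 0.9723 + 1.297 = 47 ft²·°F·h/BTU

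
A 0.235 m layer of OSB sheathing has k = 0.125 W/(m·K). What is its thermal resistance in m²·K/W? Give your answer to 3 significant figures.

1.88 m²·K/W

R = L/k = 0.235/0.125 = 1.88 m²·K/W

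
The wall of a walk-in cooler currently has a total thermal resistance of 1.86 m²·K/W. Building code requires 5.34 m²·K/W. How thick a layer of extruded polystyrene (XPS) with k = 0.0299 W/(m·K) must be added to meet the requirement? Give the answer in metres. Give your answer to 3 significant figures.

ΔR = 5.34 − 1.86 = 3.48 m²·K/W
L = ΔR × k = 3.48 × 0.0299 = 0.1041 m

0.104 m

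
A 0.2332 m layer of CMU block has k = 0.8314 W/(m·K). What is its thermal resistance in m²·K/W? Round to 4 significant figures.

0.2805 m²·K/W

R = L/k = 0.2332/0.8314 = 0.28049 m²·K/W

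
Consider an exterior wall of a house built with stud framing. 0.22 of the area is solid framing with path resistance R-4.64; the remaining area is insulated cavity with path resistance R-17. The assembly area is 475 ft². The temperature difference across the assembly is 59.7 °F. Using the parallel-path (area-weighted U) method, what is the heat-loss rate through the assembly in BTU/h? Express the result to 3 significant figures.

U_eff = 0.78/17 + 0.22/4.64 = 0.04588 + 0.04741 = 0.0933
R_eff = 1/U_eff = 10.72 ft²·°F·h/BTU
Q = 475 × 59.7 / 10.72 = 2646 BTU/h

2650 BTU/h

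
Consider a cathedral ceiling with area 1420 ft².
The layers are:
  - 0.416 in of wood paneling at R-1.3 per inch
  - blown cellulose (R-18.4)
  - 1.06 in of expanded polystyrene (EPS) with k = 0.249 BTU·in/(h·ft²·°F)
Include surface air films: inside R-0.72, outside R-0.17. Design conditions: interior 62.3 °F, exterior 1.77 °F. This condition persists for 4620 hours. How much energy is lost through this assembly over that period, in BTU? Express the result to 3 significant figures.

16500000 BTU

0.416 × 1.3 = 0.5408
1.06/0.249 = 4.257
R_total = 0.72 + 0.5408 + 18.4 + 4.257 + 0.17 = 24.09 ft²·°F·h/BTU
Q = 1420 × (62.3 − 1.77) / 24.09 = 3568 BTU/h
E = 3568 × 4620 = 16490000 BTU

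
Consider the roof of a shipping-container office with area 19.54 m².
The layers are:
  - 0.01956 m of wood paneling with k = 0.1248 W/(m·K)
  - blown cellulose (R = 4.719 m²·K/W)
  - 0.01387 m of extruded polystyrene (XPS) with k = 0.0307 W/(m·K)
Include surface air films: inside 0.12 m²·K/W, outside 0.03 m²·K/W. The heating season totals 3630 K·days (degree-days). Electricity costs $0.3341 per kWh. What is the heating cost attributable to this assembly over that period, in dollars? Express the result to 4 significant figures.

0.01956/0.1248 = 0.15673
0.01387/0.0307 = 0.45179
R_total = 0.12 + 0.15673 + 4.719 + 0.45179 + 0.03 = 5.4775 m²·K/W
E = A × HDD × 24 / R / 1000 = 19.54 × 3630 × 24 / 5.4775 / 1000 = 310.78 kWh
Cost = 310.78 × 0.3341 = $103.83

103.8 dollars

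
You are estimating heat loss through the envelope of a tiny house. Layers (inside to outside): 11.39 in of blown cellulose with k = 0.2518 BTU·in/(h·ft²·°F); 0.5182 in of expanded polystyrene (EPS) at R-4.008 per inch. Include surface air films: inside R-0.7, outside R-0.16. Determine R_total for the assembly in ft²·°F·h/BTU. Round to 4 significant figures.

11.39/0.2518 = 45.234
0.5182 × 4.008 = 2.0769
R_total = 0.7 + 45.234 + 2.0769 + 0.16 = 48.171 ft²·°F·h/BTU

48.17 ft²·°F·h/BTU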